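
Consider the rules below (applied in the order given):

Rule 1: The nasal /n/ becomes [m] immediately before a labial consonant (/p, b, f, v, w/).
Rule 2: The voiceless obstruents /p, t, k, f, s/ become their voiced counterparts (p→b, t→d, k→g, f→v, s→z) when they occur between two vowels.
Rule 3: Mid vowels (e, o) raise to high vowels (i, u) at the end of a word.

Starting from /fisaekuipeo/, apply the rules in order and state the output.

fizaeguibeu

Rule 1 (nasal place assimilation): no segment meets the environment; /fisaekuipeo/ is unchanged.
Rule 2 (intervocalic voicing): /s/ is a voiceless obstruent between vowels /i/ and /a/, so it voices to [z]. /k/ is a voiceless obstruent between vowels /e/ and /u/, so it voices to [g]. /p/ is a voiceless obstruent between vowels /i/ and /e/, so it voices to [b]. /fisaekuipeo/ → fizaeguibeo.
Rule 3 (final vowel raising): /o/ is a mid vowel in word-final position, so it raises to [u]. /fizaeguibeo/ → fizaeguibeu.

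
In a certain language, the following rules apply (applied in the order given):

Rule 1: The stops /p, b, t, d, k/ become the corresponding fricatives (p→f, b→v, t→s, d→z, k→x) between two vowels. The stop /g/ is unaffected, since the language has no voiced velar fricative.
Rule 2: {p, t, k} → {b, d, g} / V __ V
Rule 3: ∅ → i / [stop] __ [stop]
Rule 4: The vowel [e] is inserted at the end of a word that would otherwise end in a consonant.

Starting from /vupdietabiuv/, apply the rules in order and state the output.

Rule 1 (intervocalic spirantization): /t/ is a stop between vowels /e/ and /a/, so it spirantizes to the fricative [s]. /b/ is a stop between vowels /a/ and /i/, so it spirantizes to the fricative [v]. /vupdietabiuv/ → vupdiesaviuv.
Rule 2 (intervocalic voicing): no segment meets the environment; /vupdiesaviuv/ is unchanged.
Rule 3 (stop-cluster i-epenthesis): /p/ and /d/ form a stop–stop cluster, so [i] is inserted between them. /vupdiesaviuv/ → vupidiesaviuv.
Rule 4 (final e-epenthesis): the form ends in the consonant /v/, so [e] is inserted word-finally. /vupidiesaviuv/ → vupidiesaviuve.

vupidiesaviuve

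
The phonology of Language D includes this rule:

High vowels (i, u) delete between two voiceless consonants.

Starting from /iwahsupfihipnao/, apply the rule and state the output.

/u/ is a high vowel flanked by voiceless consonants /s/ and /p/, so it deletes.
/i/ is a high vowel flanked by voiceless consonants /f/ and /h/, so it deletes.
/i/ is a high vowel flanked by voiceless consonants /h/ and /p/, so it deletes.
Surface form: [iwahspfhpnao].

iwahspfhpnao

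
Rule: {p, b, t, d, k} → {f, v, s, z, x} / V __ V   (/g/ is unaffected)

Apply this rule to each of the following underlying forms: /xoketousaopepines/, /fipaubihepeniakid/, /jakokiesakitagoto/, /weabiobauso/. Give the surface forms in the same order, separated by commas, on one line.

xoxesousaofefines, fifauvihefeniaxid, jaxoxiesaxisagoso, weaviovauso

/xoketousaopepines/: /k/ is a stop between vowels /o/ and /e/, so it spirantizes to the fricative [x]. /t/ is a stop between vowels /e/ and /o/, so it spirantizes to the fricative [s]. /p/ is a stop between vowels /o/ and /e/, so it spirantizes to the fricative [f]. /p/ is a stop between vowels /e/ and /i/, so it spirantizes to the fricative [f]. → [xoxesousaofefines].
/fipaubihepeniakid/: /p/ is a stop between vowels /i/ and /a/, so it spirantizes to the fricative [f]. /b/ is a stop between vowels /u/ and /i/, so it spirantizes to the fricative [v]. /p/ is a stop between vowels /e/ and /e/, so it spirantizes to the fricative [f]. /k/ is a stop between vowels /a/ and /i/, so it spirantizes to the fricative [x]. → [fifauvihefeniaxid].
/jakokiesakitagoto/: /k/ is a stop between vowels /a/ and /o/, so it spirantizes to the fricative [x]. /k/ is a stop between vowels /o/ and /i/, so it spirantizes to the fricative [x]. /k/ is a stop between vowels /a/ and /i/, so it spirantizes to the fricative [x]. /t/ is a stop between vowels /i/ and /a/, so it spirantizes to the fricative [s]. /t/ is a stop between vowels /o/ and /o/, so it spirantizes to the fricative [s]. → [jaxoxiesaxisagoso].
/weabiobauso/: /b/ is a stop between vowels /a/ and /i/, so it spirantizes to the fricative [v]. /b/ is a stop between vowels /o/ and /a/, so it spirantizes to the fricative [v]. → [weaviovauso].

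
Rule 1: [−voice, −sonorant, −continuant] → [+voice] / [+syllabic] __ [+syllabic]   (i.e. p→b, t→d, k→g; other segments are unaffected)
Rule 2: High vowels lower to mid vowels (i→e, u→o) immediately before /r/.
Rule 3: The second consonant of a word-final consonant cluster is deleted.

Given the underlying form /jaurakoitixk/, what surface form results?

Rule 1 (intervocalic voicing): /k/ is a voiceless stop between vowels /a/ and /o/, so it voices to [g]. /t/ is a voiceless stop between vowels /i/ and /i/, so it voices to [d]. /jaurakoitixk/ → jauragoidixk.
Rule 2 (pre-rhotic lowering): /u/ is a high vowel immediately before /r/, so it lowers to [o]. /jauragoidixk/ → jaoragoidixk.
Rule 3 (final cluster simplification): /k/ is the second consonant of a word-final cluster /xk/, so it deletes. /jaoragoidixk/ → jaoragoidix.

jaoragoidix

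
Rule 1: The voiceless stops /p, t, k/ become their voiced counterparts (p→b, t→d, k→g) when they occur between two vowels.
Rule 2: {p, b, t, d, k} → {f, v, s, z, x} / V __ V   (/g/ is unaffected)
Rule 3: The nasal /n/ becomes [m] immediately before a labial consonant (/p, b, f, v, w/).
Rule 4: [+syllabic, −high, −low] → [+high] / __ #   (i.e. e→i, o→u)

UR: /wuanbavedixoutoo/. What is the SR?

Rule 1 (intervocalic voicing): /t/ is a voiceless stop between vowels /u/ and /o/, so it voices to [d]. /wuanbavedixoutoo/ → wuanbavedixoudoo.
Rule 2 (intervocalic spirantization): /d/ is a stop between vowels /e/ and /i/, so it spirantizes to the fricative [z]. /d/ is a stop between vowels /u/ and /o/, so it spirantizes to the fricative [z]. /wuanbavedixoudoo/ → wuanbavezixouzoo.
Rule 3 (nasal place assimilation): /n/ precedes the labial consonant /b/, so it assimilates in place to [m]. /wuanbavezixouzoo/ → wuambavezixouzoo.
Rule 4 (final vowel raising): /o/ is a mid vowel in word-final position, so it raises to [u]. /wuambavezixouzoo/ → wuambavezixouzou.

wuambavezixouzou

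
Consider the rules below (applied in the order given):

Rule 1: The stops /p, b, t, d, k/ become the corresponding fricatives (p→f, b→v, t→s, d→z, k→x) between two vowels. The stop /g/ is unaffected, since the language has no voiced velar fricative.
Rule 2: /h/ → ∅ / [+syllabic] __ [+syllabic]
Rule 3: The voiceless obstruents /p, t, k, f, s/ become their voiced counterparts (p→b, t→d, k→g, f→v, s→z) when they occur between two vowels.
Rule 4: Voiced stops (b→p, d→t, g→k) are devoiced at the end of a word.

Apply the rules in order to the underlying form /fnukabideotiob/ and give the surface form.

Rule 1 (intervocalic spirantization): /k/ is a stop between vowels /u/ and /a/, so it spirantizes to the fricative [x]. /b/ is a stop between vowels /a/ and /i/, so it spirantizes to the fricative [v]. /d/ is a stop between vowels /i/ and /e/, so it spirantizes to the fricative [z]. /t/ is a stop between vowels /o/ and /i/, so it spirantizes to the fricative [s]. /fnukabideotiob/ → fnuxavizeosiob.
Rule 2 (intervocalic h-deletion): no segment meets the environment; /fnuxavizeosiob/ is unchanged.
Rule 3 (intervocalic voicing): /s/ is a voiceless obstruent between vowels /o/ and /i/, so it voices to [z]. /fnuxavizeosiob/ → fnuxavizeoziob.
Rule 4 (final devoicing): /b/ is a voiced stop in word-final position, so it devoices to [p]. /fnuxavizeoziob/ → fnuxavizeoziop.

fnuxavizeoziop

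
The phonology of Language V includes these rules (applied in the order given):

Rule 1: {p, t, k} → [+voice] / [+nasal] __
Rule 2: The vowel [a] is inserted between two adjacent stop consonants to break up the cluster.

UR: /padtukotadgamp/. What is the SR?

Rule 1 (post-nasal voicing): /p/ is a voiceless stop immediately after the nasal /m/, so it voices to [b]. /padtukotadgamp/ → padtukotadgamb.
Rule 2 (stop-cluster a-epenthesis): /d/ and /t/ form a stop–stop cluster, so [a] is inserted between them. /d/ and /g/ form a stop–stop cluster, so [a] is inserted between them. /padtukotadgamb/ → padatukotadagamb.

padatukotadagamb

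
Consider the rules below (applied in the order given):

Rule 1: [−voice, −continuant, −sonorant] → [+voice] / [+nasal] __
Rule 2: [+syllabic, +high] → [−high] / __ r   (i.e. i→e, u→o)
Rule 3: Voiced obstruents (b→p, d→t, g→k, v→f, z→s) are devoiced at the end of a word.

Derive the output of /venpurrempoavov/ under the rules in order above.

venborremboavof

Rule 1 (post-nasal voicing): /p/ is a voiceless stop immediately after the nasal /n/, so it voices to [b]. /p/ is a voiceless stop immediately after the nasal /m/, so it voices to [b]. /venpurrempoavov/ → venburremboavov.
Rule 2 (pre-rhotic lowering): /u/ is a high vowel immediately before /r/, so it lowers to [o]. /venburremboavov/ → venborremboavov.
Rule 3 (final devoicing): /v/ is a voiced obstruent in word-final position, so it devoices to [f]. /venborremboavov/ → venborremboavof.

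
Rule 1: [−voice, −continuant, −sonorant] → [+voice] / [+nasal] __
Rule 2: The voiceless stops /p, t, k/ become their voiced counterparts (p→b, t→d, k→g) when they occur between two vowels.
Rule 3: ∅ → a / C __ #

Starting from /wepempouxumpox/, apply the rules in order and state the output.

webembouxumboxa

Rule 1 (post-nasal voicing): /p/ is a voiceless stop immediately after the nasal /m/, so it voices to [b]. /p/ is a voiceless stop immediately after the nasal /m/, so it voices to [b]. /wepempouxumpox/ → wepembouxumbox.
Rule 2 (intervocalic voicing): /p/ is a voiceless stop between vowels /e/ and /e/, so it voices to [b]. /wepembouxumbox/ → webembouxumbox.
Rule 3 (final a-epenthesis): the form ends in the consonant /x/, so [a] is inserted word-finally. /webembouxumbox/ → webembouxumboxa.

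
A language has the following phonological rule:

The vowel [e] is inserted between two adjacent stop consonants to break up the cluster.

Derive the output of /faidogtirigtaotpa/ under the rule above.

/g/ and /t/ form a stop–stop cluster, so [e] is inserted between them.
/g/ and /t/ form a stop–stop cluster, so [e] is inserted between them.
/t/ and /p/ form a stop–stop cluster, so [e] is inserted between them.
Surface form: [faidogetirigetaotepa].

faidogetirigetaotepa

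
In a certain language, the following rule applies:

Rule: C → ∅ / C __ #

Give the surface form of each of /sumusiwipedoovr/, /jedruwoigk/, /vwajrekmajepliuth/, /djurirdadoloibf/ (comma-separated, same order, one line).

sumusiwipedoov, jedruwoig, vwajrekmajepliut, djurirdadoloib

/sumusiwipedoovr/: /r/ is the second consonant of a word-final cluster /vr/, so it deletes. → [sumusiwipedoov].
/jedruwoigk/: /k/ is the second consonant of a word-final cluster /gk/, so it deletes. → [jedruwoig].
/vwajrekmajepliuth/: /h/ is the second consonant of a word-final cluster /th/, so it deletes. → [vwajrekmajepliut].
/djurirdadoloibf/: /f/ is the second consonant of a word-final cluster /bf/, so it deletes. → [djurirdadoloib].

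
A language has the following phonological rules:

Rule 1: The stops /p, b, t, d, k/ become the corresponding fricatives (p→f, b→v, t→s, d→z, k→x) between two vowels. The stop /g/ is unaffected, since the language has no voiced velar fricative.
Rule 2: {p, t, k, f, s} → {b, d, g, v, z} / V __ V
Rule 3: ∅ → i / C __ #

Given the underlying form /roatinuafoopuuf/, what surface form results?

roazinuavoovuufi

Rule 1 (intervocalic spirantization): /t/ is a stop between vowels /a/ and /i/, so it spirantizes to the fricative [s]. /p/ is a stop between vowels /o/ and /u/, so it spirantizes to the fricative [f]. /roatinuafoopuuf/ → roasinuafoofuuf.
Rule 2 (intervocalic voicing): /s/ is a voiceless obstruent between vowels /a/ and /i/, so it voices to [z]. /f/ is a voiceless obstruent between vowels /a/ and /o/, so it voices to [v]. /f/ is a voiceless obstruent between vowels /o/ and /u/, so it voices to [v]. /roasinuafoofuuf/ → roazinuavoovuuf.
Rule 3 (final i-epenthesis): the form ends in the consonant /f/, so [i] is inserted word-finally. /roazinuavoovuuf/ → roazinuavoovuufi.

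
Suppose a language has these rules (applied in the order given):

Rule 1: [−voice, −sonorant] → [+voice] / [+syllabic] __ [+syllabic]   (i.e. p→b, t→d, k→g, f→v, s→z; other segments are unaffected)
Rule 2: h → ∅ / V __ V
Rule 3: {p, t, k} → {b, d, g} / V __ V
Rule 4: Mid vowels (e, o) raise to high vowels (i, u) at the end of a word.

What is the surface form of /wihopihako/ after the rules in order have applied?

wiobiagu

Rule 1 (intervocalic voicing): /p/ is a voiceless obstruent between vowels /o/ and /i/, so it voices to [b]. /k/ is a voiceless obstruent between vowels /a/ and /o/, so it voices to [g]. /wihopihako/ → wihobihago.
Rule 2 (intervocalic h-deletion): /h/ occurs between vowels /i/ and /o/, so it deletes. /h/ occurs between vowels /i/ and /a/, so it deletes. /wihobihago/ → wiobiago.
Rule 3 (intervocalic voicing): no segment meets the environment; /wiobiago/ is unchanged.
Rule 4 (final vowel raising): /o/ is a mid vowel in word-final position, so it raises to [u]. /wiobiago/ → wiobiagu.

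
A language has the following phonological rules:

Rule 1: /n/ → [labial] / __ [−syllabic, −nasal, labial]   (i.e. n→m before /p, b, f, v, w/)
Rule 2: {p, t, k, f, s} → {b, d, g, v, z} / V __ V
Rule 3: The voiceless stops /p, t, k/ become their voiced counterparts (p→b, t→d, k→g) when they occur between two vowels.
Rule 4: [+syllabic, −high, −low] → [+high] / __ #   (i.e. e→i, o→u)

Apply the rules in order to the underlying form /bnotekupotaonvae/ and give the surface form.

bnodegubodaomvai

Rule 1 (nasal place assimilation): /n/ precedes the labial consonant /v/, so it assimilates in place to [m]. /bnotekupotaonvae/ → bnotekupotaomvae.
Rule 2 (intervocalic voicing): /t/ is a voiceless obstruent between vowels /o/ and /e/, so it voices to [d]. /k/ is a voiceless obstruent between vowels /e/ and /u/, so it voices to [g]. /p/ is a voiceless obstruent between vowels /u/ and /o/, so it voices to [b]. /t/ is a voiceless obstruent between vowels /o/ and /a/, so it voices to [d]. /bnotekupotaomvae/ → bnodegubodaomvae.
Rule 3 (intervocalic voicing): no segment meets the environment; /bnodegubodaomvae/ is unchanged.
Rule 4 (final vowel raising): /e/ is a mid vowel in word-final position, so it raises to [i]. /bnodegubodaomvae/ → bnodegubodaomvai.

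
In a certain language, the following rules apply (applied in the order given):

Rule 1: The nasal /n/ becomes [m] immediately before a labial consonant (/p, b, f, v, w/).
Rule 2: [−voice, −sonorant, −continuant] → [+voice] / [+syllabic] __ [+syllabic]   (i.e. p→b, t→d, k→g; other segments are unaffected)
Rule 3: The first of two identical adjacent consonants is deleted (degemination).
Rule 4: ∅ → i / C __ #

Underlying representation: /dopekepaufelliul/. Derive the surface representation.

Rule 1 (nasal place assimilation): no segment meets the environment; /dopekepaufelliul/ is unchanged.
Rule 2 (intervocalic voicing): /p/ is a voiceless stop between vowels /o/ and /e/, so it voices to [b]. /k/ is a voiceless stop between vowels /e/ and /e/, so it voices to [g]. /p/ is a voiceless stop between vowels /e/ and /a/, so it voices to [b]. /dopekepaufelliul/ → dobegebaufelliul.
Rule 3 (degemination): /ll/ is a geminate; the first /l/ deletes. /dobegebaufelliul/ → dobegebaufeliul.
Rule 4 (final i-epenthesis): the form ends in the consonant /l/, so [i] is inserted word-finally. /dobegebaufeliul/ → dobegebaufeliuli.

dobegebaufeliuli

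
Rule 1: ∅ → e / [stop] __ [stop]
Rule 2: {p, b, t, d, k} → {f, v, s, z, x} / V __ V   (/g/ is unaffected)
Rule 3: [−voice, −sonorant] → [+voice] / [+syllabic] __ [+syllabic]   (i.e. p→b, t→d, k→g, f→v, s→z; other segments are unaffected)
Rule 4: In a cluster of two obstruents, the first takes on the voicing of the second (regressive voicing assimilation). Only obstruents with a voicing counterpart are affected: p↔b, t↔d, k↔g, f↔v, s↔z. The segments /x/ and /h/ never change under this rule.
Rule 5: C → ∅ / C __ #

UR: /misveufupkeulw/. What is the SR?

mizveuvuvexeul

Rule 1 (stop-cluster e-epenthesis): /p/ and /k/ form a stop–stop cluster, so [e] is inserted between them. /misveufupkeulw/ → misveufupekeulw.
Rule 2 (intervocalic spirantization): /p/ is a stop between vowels /u/ and /e/, so it spirantizes to the fricative [f]. /k/ is a stop between vowels /e/ and /e/, so it spirantizes to the fricative [x]. /misveufupekeulw/ → misveufufexeulw.
Rule 3 (intervocalic voicing): /f/ is a voiceless obstruent between vowels /u/ and /u/, so it voices to [v]. /f/ is a voiceless obstruent between vowels /u/ and /e/, so it voices to [v]. /misveufufexeulw/ → misveuvuvexeulw.
Rule 4 (regressive voicing assimilation): /s/ precedes the voiced obstruent /v/, so it voices to [z] by assimilation. /misveuvuvexeulw/ → mizveuvuvexeulw.
Rule 5 (final cluster simplification): /w/ is the second consonant of a word-final cluster /lw/, so it deletes. /mizveuvuvexeulw/ → mizveuvuvexeul.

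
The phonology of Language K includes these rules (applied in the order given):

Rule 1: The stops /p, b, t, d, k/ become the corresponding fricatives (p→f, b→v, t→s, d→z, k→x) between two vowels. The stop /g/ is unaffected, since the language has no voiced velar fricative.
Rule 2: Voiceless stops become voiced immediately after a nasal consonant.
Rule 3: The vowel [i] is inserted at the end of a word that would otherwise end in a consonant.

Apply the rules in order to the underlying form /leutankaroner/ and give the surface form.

leusangaroneri

Rule 1 (intervocalic spirantization): /t/ is a stop between vowels /u/ and /a/, so it spirantizes to the fricative [s]. /leutankaroner/ → leusankaroner.
Rule 2 (post-nasal voicing): /k/ is a voiceless stop immediately after the nasal /n/, so it voices to [g]. /leusankaroner/ → leusangaroner.
Rule 3 (final i-epenthesis): the form ends in the consonant /r/, so [i] is inserted word-finally. /leusangaroner/ → leusangaroneri.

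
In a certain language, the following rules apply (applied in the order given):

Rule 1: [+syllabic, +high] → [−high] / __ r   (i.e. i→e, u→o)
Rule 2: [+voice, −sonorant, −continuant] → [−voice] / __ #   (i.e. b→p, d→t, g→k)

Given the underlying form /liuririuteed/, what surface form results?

Rule 1 (pre-rhotic lowering): /u/ is a high vowel immediately before /r/, so it lowers to [o]. /i/ is a high vowel immediately before /r/, so it lowers to [e]. /liuririuteed/ → lioreriuteed.
Rule 2 (final devoicing): /d/ is a voiced stop in word-final position, so it devoices to [t]. /lioreriuteed/ → lioreriuteet.

lioreriuteet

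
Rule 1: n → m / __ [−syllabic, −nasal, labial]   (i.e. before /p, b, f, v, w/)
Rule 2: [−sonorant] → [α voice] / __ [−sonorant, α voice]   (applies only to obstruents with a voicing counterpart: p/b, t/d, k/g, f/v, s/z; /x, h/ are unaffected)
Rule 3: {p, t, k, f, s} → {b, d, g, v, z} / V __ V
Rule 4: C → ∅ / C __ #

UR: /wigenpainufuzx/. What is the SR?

wigempainuvus

Rule 1 (nasal place assimilation): /n/ precedes the labial consonant /p/, so it assimilates in place to [m]. /wigenpainufuzx/ → wigempainufuzx.
Rule 2 (regressive voicing assimilation): /z/ precedes the voiceless obstruent /x/, so it devoices to [s] by assimilation. /wigempainufuzx/ → wigempainufusx.
Rule 3 (intervocalic voicing): /f/ is a voiceless obstruent between vowels /u/ and /u/, so it voices to [v]. /wigempainufusx/ → wigempainuvusx.
Rule 4 (final cluster simplification): /x/ is the second consonant of a word-final cluster /sx/, so it deletes. /wigempainuvusx/ → wigempainuvus.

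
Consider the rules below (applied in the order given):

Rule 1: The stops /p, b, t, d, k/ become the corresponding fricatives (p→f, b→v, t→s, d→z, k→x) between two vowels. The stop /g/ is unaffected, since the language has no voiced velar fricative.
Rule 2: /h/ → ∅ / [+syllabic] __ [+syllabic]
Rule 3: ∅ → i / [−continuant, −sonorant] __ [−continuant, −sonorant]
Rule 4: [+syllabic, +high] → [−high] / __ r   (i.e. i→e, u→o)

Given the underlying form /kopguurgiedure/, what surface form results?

Rule 1 (intervocalic spirantization): /d/ is a stop between vowels /e/ and /u/, so it spirantizes to the fricative [z]. /kopguurgiedure/ → kopguurgiezure.
Rule 2 (intervocalic h-deletion): no segment meets the environment; /kopguurgiezure/ is unchanged.
Rule 3 (stop-cluster i-epenthesis): /p/ and /g/ form a stop–stop cluster, so [i] is inserted between them. /kopguurgiezure/ → kopiguurgiezure.
Rule 4 (pre-rhotic lowering): /u/ is a high vowel immediately before /r/, so it lowers to [o]. /u/ is a high vowel immediately before /r/, so it lowers to [o]. /kopiguurgiezure/ → kopiguorgiezore.

kopiguorgiezore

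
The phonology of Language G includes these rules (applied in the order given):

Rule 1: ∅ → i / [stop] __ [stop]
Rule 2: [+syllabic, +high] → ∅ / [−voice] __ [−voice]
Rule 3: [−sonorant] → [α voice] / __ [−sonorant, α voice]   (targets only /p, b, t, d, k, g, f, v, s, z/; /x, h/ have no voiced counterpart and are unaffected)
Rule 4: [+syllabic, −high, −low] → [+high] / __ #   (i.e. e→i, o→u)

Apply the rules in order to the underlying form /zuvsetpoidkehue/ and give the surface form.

zufsetpoidikehui

Rule 1 (stop-cluster i-epenthesis): /t/ and /p/ form a stop–stop cluster, so [i] is inserted between them. /d/ and /k/ form a stop–stop cluster, so [i] is inserted between them. /zuvsetpoidkehue/ → zuvsetipoidikehue.
Rule 2 (high vowel syncope): /i/ is a high vowel flanked by voiceless consonants /t/ and /p/, so it deletes. /zuvsetipoidikehue/ → zuvsetpoidikehue.
Rule 3 (regressive voicing assimilation): /v/ precedes the voiceless obstruent /s/, so it devoices to [f] by assimilation. /zuvsetpoidikehue/ → zufsetpoidikehue.
Rule 4 (final vowel raising): /e/ is a mid vowel in word-final position, so it raises to [i]. /zufsetpoidikehue/ → zufsetpoidikehui.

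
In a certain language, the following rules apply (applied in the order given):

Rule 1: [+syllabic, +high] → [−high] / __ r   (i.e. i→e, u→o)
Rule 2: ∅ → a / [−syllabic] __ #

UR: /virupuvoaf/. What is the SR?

verupuvoafa

Rule 1 (pre-rhotic lowering): /i/ is a high vowel immediately before /r/, so it lowers to [e]. /virupuvoaf/ → verupuvoaf.
Rule 2 (final a-epenthesis): the form ends in the consonant /f/, so [a] is inserted word-finally. /verupuvoaf/ → verupuvoafa.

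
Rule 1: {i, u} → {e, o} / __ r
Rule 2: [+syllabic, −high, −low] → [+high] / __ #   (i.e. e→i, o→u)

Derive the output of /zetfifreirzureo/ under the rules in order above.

zetfifreerzoreu

Rule 1 (pre-rhotic lowering): /i/ is a high vowel immediately before /r/, so it lowers to [e]. /u/ is a high vowel immediately before /r/, so it lowers to [o]. /zetfifreirzureo/ → zetfifreerzoreo.
Rule 2 (final vowel raising): /o/ is a mid vowel in word-final position, so it raises to [u]. /zetfifreerzoreo/ → zetfifreerzoreu.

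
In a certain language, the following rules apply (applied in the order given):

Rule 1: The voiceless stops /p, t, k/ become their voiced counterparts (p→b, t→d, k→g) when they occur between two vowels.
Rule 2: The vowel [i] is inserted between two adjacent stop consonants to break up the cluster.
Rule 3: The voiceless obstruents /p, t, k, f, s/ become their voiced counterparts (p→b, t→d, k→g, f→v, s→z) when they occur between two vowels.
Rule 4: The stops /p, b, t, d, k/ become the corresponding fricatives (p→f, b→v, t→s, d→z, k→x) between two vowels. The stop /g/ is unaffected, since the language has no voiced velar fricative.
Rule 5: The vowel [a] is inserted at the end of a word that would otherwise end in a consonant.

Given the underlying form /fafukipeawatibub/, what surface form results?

favugiveawazivuba

Rule 1 (intervocalic voicing): /k/ is a voiceless stop between vowels /u/ and /i/, so it voices to [g]. /p/ is a voiceless stop between vowels /i/ and /e/, so it voices to [b]. /t/ is a voiceless stop between vowels /a/ and /i/, so it voices to [d]. /fafukipeawatibub/ → fafugibeawadibub.
Rule 2 (stop-cluster i-epenthesis): no segment meets the environment; /fafugibeawadibub/ is unchanged.
Rule 3 (intervocalic voicing): /f/ is a voiceless obstruent between vowels /a/ and /u/, so it voices to [v]. /fafugibeawadibub/ → favugibeawadibub.
Rule 4 (intervocalic spirantization): /b/ is a stop between vowels /i/ and /e/, so it spirantizes to the fricative [v]. /d/ is a stop between vowels /a/ and /i/, so it spirantizes to the fricative [z]. /b/ is a stop between vowels /i/ and /u/, so it spirantizes to the fricative [v]. /favugibeawadibub/ → favugiveawazivub.
Rule 5 (final a-epenthesis): the form ends in the consonant /b/, so [a] is inserted word-finally. /favugiveawazivub/ → favugiveawazivuba.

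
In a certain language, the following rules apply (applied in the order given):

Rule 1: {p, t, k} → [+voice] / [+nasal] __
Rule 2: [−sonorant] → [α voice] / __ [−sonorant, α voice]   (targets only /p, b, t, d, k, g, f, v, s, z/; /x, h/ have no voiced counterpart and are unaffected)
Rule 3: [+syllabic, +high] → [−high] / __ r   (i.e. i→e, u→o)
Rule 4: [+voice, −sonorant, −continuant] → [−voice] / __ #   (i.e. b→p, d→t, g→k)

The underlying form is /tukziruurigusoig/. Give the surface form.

tugzeruorigusoik

Rule 1 (post-nasal voicing): no segment meets the environment; /tukziruurigusoig/ is unchanged.
Rule 2 (regressive voicing assimilation): /k/ precedes the voiced obstruent /z/, so it voices to [g] by assimilation. /tukziruurigusoig/ → tugziruurigusoig.
Rule 3 (pre-rhotic lowering): /i/ is a high vowel immediately before /r/, so it lowers to [e]. /u/ is a high vowel immediately before /r/, so it lowers to [o]. /tugziruurigusoig/ → tugzeruorigusoig.
Rule 4 (final devoicing): /g/ is a voiced stop in word-final position, so it devoices to [k]. /tugzeruorigusoig/ → tugzeruorigusoik.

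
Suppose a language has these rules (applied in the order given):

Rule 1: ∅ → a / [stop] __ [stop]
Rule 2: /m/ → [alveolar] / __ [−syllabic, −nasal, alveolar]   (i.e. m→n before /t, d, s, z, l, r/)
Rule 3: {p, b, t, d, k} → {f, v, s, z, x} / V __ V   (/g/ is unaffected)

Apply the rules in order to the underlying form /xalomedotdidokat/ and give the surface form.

xalomezosazizoxat

Rule 1 (stop-cluster a-epenthesis): /t/ and /d/ form a stop–stop cluster, so [a] is inserted between them. /xalomedotdidokat/ → xalomedotadidokat.
Rule 2 (nasal place assimilation): no segment meets the environment; /xalomedotadidokat/ is unchanged.
Rule 3 (intervocalic spirantization): /d/ is a stop between vowels /e/ and /o/, so it spirantizes to the fricative [z]. /t/ is a stop between vowels /o/ and /a/, so it spirantizes to the fricative [s]. /d/ is a stop between vowels /a/ and /i/, so it spirantizes to the fricative [z]. /d/ is a stop between vowels /i/ and /o/, so it spirantizes to the fricative [z]. /k/ is a stop between vowels /o/ and /a/, so it spirantizes to the fricative [x]. /xalomedotadidokat/ → xalomezosazizoxat.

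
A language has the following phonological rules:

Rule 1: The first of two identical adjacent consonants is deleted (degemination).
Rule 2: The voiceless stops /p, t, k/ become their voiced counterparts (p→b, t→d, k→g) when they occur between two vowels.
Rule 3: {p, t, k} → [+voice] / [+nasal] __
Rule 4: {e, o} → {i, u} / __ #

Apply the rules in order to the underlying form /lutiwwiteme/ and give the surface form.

Rule 1 (degemination): /ww/ is a geminate; the first /w/ deletes. /lutiwwiteme/ → lutiwiteme.
Rule 2 (intervocalic voicing): /t/ is a voiceless stop between vowels /u/ and /i/, so it voices to [d]. /t/ is a voiceless stop between vowels /i/ and /e/, so it voices to [d]. /lutiwiteme/ → ludiwideme.
Rule 3 (post-nasal voicing): no segment meets the environment; /ludiwideme/ is unchanged.
Rule 4 (final vowel raising): /e/ is a mid vowel in word-final position, so it raises to [i]. /ludiwideme/ → ludiwidemi.

ludiwidemi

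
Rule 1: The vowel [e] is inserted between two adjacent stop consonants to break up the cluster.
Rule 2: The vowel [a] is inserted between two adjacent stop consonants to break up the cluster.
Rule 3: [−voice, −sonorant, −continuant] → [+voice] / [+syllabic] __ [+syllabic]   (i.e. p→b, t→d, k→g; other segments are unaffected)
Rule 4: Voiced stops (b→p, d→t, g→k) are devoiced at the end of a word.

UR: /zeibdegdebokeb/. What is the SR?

zeibedegedebogep

Rule 1 (stop-cluster e-epenthesis): /b/ and /d/ form a stop–stop cluster, so [e] is inserted between them. /g/ and /d/ form a stop–stop cluster, so [e] is inserted between them. /zeibdegdebokeb/ → zeibedegedebokeb.
Rule 2 (stop-cluster a-epenthesis): no segment meets the environment; /zeibedegedebokeb/ is unchanged.
Rule 3 (intervocalic voicing): /k/ is a voiceless stop between vowels /o/ and /e/, so it voices to [g]. /zeibedegedebokeb/ → zeibedegedebogeb.
Rule 4 (final devoicing): /b/ is a voiced stop in word-final position, so it devoices to [p]. /zeibedegedebogeb/ → zeibedegedebogep.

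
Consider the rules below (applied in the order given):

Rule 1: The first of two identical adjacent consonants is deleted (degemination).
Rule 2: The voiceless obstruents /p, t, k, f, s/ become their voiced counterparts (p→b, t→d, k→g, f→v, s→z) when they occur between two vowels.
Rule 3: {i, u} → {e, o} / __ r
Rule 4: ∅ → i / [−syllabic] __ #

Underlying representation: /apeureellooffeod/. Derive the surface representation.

Rule 1 (degemination): /ll/ is a geminate; the first /l/ deletes. /ff/ is a geminate; the first /f/ deletes. /apeureellooffeod/ → apeureeloofeod.
Rule 2 (intervocalic voicing): /p/ is a voiceless obstruent between vowels /a/ and /e/, so it voices to [b]. /f/ is a voiceless obstruent between vowels /o/ and /e/, so it voices to [v]. /apeureeloofeod/ → abeureelooveod.
Rule 3 (pre-rhotic lowering): /u/ is a high vowel immediately before /r/, so it lowers to [o]. /abeureelooveod/ → abeoreelooveod.
Rule 4 (final i-epenthesis): the form ends in the consonant /d/, so [i] is inserted word-finally. /abeoreelooveod/ → abeoreelooveodi.

abeoreelooveodi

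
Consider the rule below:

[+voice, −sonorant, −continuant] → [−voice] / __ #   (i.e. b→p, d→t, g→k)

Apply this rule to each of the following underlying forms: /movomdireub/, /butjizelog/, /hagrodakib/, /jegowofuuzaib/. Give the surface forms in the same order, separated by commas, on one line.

movomdireup, butjizelok, hagrodakip, jegowofuuzaip

/movomdireub/: /b/ is a voiced stop in word-final position, so it devoices to [p]. → [movomdireup].
/butjizelog/: /g/ is a voiced stop in word-final position, so it devoices to [k]. → [butjizelok].
/hagrodakib/: /b/ is a voiced stop in word-final position, so it devoices to [p]. → [hagrodakip].
/jegowofuuzaib/: /b/ is a voiced stop in word-final position, so it devoices to [p]. → [jegowofuuzaip].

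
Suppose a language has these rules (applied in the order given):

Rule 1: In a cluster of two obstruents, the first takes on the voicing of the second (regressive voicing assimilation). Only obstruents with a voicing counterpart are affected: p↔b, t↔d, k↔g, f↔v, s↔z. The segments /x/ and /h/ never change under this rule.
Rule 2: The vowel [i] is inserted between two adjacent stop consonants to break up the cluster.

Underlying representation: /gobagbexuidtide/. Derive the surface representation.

gobagibexuititide

Rule 1 (regressive voicing assimilation): /d/ precedes the voiceless obstruent /t/, so it devoices to [t] by assimilation. /gobagbexuidtide/ → gobagbexuittide.
Rule 2 (stop-cluster i-epenthesis): /g/ and /b/ form a stop–stop cluster, so [i] is inserted between them. /t/ and /t/ form a stop–stop cluster, so [i] is inserted between them. /gobagbexuittide/ → gobagibexuititide.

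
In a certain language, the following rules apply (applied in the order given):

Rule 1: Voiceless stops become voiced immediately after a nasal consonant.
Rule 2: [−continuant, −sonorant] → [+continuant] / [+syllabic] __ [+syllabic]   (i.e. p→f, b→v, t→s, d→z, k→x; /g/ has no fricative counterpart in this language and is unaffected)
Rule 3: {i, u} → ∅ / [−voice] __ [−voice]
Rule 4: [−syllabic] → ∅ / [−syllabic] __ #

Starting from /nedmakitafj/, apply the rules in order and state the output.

Rule 1 (post-nasal voicing): no segment meets the environment; /nedmakitafj/ is unchanged.
Rule 2 (intervocalic spirantization): /k/ is a stop between vowels /a/ and /i/, so it spirantizes to the fricative [x]. /t/ is a stop between vowels /i/ and /a/, so it spirantizes to the fricative [s]. /nedmakitafj/ → nedmaxisafj.
Rule 3 (high vowel syncope): /i/ is a high vowel flanked by voiceless consonants /x/ and /s/, so it deletes. /nedmaxisafj/ → nedmaxsafj.
Rule 4 (final cluster simplification): /j/ is the second consonant of a word-final cluster /fj/, so it deletes. /nedmaxsafj/ → nedmaxsaf.

nedmaxsaf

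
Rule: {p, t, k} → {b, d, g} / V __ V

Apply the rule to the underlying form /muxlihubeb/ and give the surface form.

No segment of /muxlihubeb/ meets the structural description of the rule, so the form surfaces unchanged.

muxlihubeb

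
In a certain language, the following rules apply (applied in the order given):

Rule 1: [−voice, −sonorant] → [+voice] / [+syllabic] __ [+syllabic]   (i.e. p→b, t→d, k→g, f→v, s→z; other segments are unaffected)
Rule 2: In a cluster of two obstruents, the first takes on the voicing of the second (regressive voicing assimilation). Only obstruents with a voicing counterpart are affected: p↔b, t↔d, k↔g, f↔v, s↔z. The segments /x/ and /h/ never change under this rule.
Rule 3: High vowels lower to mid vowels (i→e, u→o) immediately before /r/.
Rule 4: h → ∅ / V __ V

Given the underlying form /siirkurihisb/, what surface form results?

Rule 1 (intervocalic voicing): no segment meets the environment; /siirkurihisb/ is unchanged.
Rule 2 (regressive voicing assimilation): /s/ precedes the voiced obstruent /b/, so it voices to [z] by assimilation. /siirkurihisb/ → siirkurihizb.
Rule 3 (pre-rhotic lowering): /i/ is a high vowel immediately before /r/, so it lowers to [e]. /u/ is a high vowel immediately before /r/, so it lowers to [o]. /siirkurihizb/ → sierkorihizb.
Rule 4 (intervocalic h-deletion): /h/ occurs between vowels /i/ and /i/, so it deletes. /sierkorihizb/ → sierkoriizb.

sierkoriizb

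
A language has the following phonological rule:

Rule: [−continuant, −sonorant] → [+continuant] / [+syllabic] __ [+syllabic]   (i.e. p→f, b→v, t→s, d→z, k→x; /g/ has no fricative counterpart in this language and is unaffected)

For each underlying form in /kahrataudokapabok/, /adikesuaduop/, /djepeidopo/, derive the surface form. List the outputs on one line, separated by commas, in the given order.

kahrasauzoxafavok, azixesuazuop, djefeizofo

/kahrataudokapabok/: /t/ is a stop between vowels /a/ and /a/, so it spirantizes to the fricative [s]. /d/ is a stop between vowels /u/ and /o/, so it spirantizes to the fricative [z]. /k/ is a stop between vowels /o/ and /a/, so it spirantizes to the fricative [x]. /p/ is a stop between vowels /a/ and /a/, so it spirantizes to the fricative [f]. /b/ is a stop between vowels /a/ and /o/, so it spirantizes to the fricative [v]. → [kahrasauzoxafavok].
/adikesuaduop/: /d/ is a stop between vowels /a/ and /i/, so it spirantizes to the fricative [z]. /k/ is a stop between vowels /i/ and /e/, so it spirantizes to the fricative [x]. /d/ is a stop between vowels /a/ and /u/, so it spirantizes to the fricative [z]. → [azixesuazuop].
/djepeidopo/: /p/ is a stop between vowels /e/ and /e/, so it spirantizes to the fricative [f]. /d/ is a stop between vowels /i/ and /o/, so it spirantizes to the fricative [z]. /p/ is a stop between vowels /o/ and /o/, so it spirantizes to the fricative [f]. → [djefeizofo].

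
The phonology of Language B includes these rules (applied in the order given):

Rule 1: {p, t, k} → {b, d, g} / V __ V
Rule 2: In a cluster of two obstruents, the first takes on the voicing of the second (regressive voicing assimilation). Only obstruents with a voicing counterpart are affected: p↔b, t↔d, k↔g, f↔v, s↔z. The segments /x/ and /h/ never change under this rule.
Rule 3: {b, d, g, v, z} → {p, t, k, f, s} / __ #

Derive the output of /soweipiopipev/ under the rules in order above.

Rule 1 (intervocalic voicing): /p/ is a voiceless stop between vowels /i/ and /i/, so it voices to [b]. /p/ is a voiceless stop between vowels /o/ and /i/, so it voices to [b]. /p/ is a voiceless stop between vowels /i/ and /e/, so it voices to [b]. /soweipiopipev/ → soweibiobibev.
Rule 2 (regressive voicing assimilation): no segment meets the environment; /soweibiobibev/ is unchanged.
Rule 3 (final devoicing): /v/ is a voiced obstruent in word-final position, so it devoices to [f]. /soweibiobibev/ → soweibiobibef.

soweibiobibef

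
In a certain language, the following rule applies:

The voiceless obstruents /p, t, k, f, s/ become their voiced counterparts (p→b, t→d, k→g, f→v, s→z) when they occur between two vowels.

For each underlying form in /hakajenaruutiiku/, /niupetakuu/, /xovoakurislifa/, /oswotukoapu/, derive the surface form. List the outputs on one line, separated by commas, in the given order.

hagajenaruudiigu, niubedaguu, xovoagurisliva, oswodugoabu

/hakajenaruutiiku/: /k/ is a voiceless obstruent between vowels /a/ and /a/, so it voices to [g]. /t/ is a voiceless obstruent between vowels /u/ and /i/, so it voices to [d]. /k/ is a voiceless obstruent between vowels /i/ and /u/, so it voices to [g]. → [hagajenaruudiigu].
/niupetakuu/: /p/ is a voiceless obstruent between vowels /u/ and /e/, so it voices to [b]. /t/ is a voiceless obstruent between vowels /e/ and /a/, so it voices to [d]. /k/ is a voiceless obstruent between vowels /a/ and /u/, so it voices to [g]. → [niubedaguu].
/xovoakurislifa/: /k/ is a voiceless obstruent between vowels /a/ and /u/, so it voices to [g]. /f/ is a voiceless obstruent between vowels /i/ and /a/, so it voices to [v]. → [xovoagurisliva].
/oswotukoapu/: /t/ is a voiceless obstruent between vowels /o/ and /u/, so it voices to [d]. /k/ is a voiceless obstruent between vowels /u/ and /o/, so it voices to [g]. /p/ is a voiceless obstruent between vowels /a/ and /u/, so it voices to [b]. → [oswodugoabu].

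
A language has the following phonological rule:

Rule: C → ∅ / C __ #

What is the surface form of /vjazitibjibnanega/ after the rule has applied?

vjazitibjibnanega

No segment of /vjazitibjibnanega/ meets the structural description of the rule, so the form surfaces unchanged.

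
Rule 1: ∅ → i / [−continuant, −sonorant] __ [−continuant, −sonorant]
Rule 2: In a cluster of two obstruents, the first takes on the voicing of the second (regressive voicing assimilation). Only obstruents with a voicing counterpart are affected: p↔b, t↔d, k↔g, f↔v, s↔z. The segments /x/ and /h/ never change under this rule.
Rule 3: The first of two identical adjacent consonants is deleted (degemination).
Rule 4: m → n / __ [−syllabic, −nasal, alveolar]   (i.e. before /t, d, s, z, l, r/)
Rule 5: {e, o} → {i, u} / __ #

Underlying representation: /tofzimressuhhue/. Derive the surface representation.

Rule 1 (stop-cluster i-epenthesis): no segment meets the environment; /tofzimressuhhue/ is unchanged.
Rule 2 (regressive voicing assimilation): /f/ precedes the voiced obstruent /z/, so it voices to [v] by assimilation. /tofzimressuhhue/ → tovzimressuhhue.
Rule 3 (degemination): /ss/ is a geminate; the first /s/ deletes. /hh/ is a geminate; the first /h/ deletes. /tovzimressuhhue/ → tovzimresuhue.
Rule 4 (nasal place assimilation): /m/ precedes the alveolar consonant /r/, so it assimilates in place to [n]. /tovzimresuhue/ → tovzinresuhue.
Rule 5 (final vowel raising): /e/ is a mid vowel in word-final position, so it raises to [i]. /tovzinresuhue/ → tovzinresuhui.

tovzinresuhui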